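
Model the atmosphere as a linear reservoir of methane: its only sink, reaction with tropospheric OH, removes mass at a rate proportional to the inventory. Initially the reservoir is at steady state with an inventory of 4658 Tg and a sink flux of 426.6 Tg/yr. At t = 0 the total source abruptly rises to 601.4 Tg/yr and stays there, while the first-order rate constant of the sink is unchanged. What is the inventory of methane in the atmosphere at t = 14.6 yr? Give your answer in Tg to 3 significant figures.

6070 Tg

Residence time τ = M₀/F₀ = 10.92 yr. The eventual steady state is M_∞ = M₀·(F₁/F₀) = 4658 × 601.4/426.6 = 6566.6 Tg.
The anomaly ΔM(t) = M(t) − M_∞ decays as ΔM₀·e^(−t/τ) with ΔM₀ = 4658 − 6566.6 = −1909 Tg.
At t = 14.6 yr, e^(−t/τ) = e^(−1.337) = 0.2626, so ΔM = −501.2 Tg and M = 6566.6 − 501.2 = 6065.4 Tg.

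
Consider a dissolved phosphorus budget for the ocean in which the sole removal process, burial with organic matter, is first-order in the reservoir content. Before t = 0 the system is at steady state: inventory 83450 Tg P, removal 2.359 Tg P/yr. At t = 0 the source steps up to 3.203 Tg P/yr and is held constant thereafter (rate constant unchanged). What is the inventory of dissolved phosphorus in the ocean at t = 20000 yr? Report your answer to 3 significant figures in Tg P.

The sink rate constant is k = F₀/M₀ = 2.359/83450 = 2.827×10^-5 yr⁻¹.
Solving dM/dt = F₁ − kM with M(0) = M₀ gives M(t) = F₁/k + (M₀ − F₁/k)·e^(−kt).
F₁/k = 3.203/2.827×10^-5 = 113310 Tg P; kt = 2.827×10^-5 × 20000 = 0.5654, e^(−kt) = 0.5682.
M(20000) = 113310 + (83450 − 113310) × 0.5682 = 113310 − 16960 = 96344 Tg P.

96300 Tg P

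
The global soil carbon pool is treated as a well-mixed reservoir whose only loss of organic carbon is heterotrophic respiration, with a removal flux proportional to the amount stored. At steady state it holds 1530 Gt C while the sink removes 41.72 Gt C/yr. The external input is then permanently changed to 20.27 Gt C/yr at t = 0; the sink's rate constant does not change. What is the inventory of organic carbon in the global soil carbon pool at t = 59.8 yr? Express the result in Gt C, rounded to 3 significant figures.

τ = M₀/F₀ = 1530/41.72 = 36.67 yr; rate constant k = 1/τ.
New steady state M_∞ = F₁/k = F₁·τ = 20.27 × 36.67 = 743.36 Gt C.
M(t) = M_∞ + (M₀ − M_∞)·e^(−t/τ); t/τ = 59.8/36.67 = 1.631, so e^(−t/τ) = 0.1958.
M(t) = 743.36 + 786.6 × 0.1958 = 897.39 Gt C.

897 Gt C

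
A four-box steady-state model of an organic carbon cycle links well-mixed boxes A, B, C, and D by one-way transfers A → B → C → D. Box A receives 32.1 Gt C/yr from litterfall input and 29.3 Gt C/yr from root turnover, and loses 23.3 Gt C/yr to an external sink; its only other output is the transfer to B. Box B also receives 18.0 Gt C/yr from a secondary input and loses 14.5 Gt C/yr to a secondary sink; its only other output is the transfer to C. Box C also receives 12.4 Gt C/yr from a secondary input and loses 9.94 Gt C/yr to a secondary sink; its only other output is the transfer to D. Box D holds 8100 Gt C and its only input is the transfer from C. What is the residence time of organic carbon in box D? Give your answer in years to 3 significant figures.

Box A: F(A→B) = (32.1 + 29.3) − 23.3 = 38.100 Gt C/yr.
Box B: F(B→C) = (38.100 + 18.0) − 14.5 = 41.600 Gt C/yr.
Box C: F(C→D) = (41.600 + 12.4) − 9.94 = 44.060 Gt C/yr.
Box D throughput = its input = 44.060 Gt C/yr; τ = 8100 / 44.060 = 183.8 yr.

184 yr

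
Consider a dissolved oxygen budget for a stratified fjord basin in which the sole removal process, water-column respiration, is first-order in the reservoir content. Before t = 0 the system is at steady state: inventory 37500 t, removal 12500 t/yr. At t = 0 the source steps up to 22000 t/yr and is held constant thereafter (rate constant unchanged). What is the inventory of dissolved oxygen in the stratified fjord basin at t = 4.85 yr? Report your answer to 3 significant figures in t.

60300 t

The sink rate constant is k = F₀/M₀ = 12500/37500 = 0.3333 yr⁻¹.
Solving dM/dt = F₁ − kM with M(0) = M₀ gives M(t) = F₁/k + (M₀ − F₁/k)·e^(−kt).
F₁/k = 22000/0.3333 = 66000 t; kt = 0.3333 × 4.85 = 1.617, e^(−kt) = 0.1986.
M(4.85) = 66000 + (37500 − 66000) × 0.1986 = 66000 − 5659 = 60341 t.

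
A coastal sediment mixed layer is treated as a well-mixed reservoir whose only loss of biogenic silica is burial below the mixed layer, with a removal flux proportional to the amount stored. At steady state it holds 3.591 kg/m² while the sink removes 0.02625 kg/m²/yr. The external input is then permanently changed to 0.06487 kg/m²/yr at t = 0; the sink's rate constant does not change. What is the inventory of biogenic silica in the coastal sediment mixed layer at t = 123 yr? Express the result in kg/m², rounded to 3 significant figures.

Residence time τ = M₀/F₀ = 136.8 yr. The eventual steady state is M_∞ = M₀·(F₁/F₀) = 3.591 × 0.06487/0.02625 = 8.8742 kg/m².
The anomaly ΔM(t) = M(t) − M_∞ decays as ΔM₀·e^(−t/τ) with ΔM₀ = 3.591 − 8.8742 = −5.283 kg/m².
At t = 123 yr, e^(−t/τ) = e^(−0.8991) = 0.4069, so ΔM = −2.150 kg/m² and M = 8.8742 − 2.150 = 6.7243 kg/m².

6.72 kg/m²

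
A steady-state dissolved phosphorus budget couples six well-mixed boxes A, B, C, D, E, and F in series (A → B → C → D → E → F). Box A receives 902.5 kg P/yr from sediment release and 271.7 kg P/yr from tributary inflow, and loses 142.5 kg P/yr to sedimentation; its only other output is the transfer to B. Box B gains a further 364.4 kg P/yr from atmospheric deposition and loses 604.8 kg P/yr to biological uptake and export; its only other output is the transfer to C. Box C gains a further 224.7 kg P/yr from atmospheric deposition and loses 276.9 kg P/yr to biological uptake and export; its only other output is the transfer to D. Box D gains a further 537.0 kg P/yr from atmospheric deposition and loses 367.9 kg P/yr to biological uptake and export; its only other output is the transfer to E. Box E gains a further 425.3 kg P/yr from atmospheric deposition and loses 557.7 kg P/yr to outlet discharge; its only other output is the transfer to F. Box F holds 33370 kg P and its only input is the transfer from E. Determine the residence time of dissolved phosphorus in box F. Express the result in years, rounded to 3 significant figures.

43.0 yr

Box A: F(A→B) = (902.5 + 271.7) − 142.5 = 1031.7 kg P/yr.
Box B: F(B→C) = (1031.7 + 364.4) − 604.8 = 791.30 kg P/yr.
Box C: F(C→D) = (791.30 + 224.7) − 276.9 = 739.10 kg P/yr.
Box D: F(D→E) = (739.10 + 537.0) − 367.9 = 908.20 kg P/yr.
Box E: F(E→F) = (908.20 + 425.3) − 557.7 = 775.80 kg P/yr.
Box F throughput = its input = 775.80 kg P/yr; τ = 33370 / 775.80 = 43.01 yr.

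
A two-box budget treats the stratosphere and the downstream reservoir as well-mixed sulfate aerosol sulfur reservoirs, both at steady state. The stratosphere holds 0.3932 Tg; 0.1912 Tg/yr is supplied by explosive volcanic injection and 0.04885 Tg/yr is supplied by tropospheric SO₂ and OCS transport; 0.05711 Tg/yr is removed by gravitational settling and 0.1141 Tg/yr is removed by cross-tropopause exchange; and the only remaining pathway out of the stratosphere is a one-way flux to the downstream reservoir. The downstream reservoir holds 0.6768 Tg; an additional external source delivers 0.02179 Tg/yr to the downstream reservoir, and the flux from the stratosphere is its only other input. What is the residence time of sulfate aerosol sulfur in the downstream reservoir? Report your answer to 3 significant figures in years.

Balance the stratosphere: ΣF_in = 0.1912 + 0.04885 = 0.24005 Tg/yr.
Flux to the downstream reservoir = ΣF_in − (0.05711 + 0.1141) = 0.068840 Tg/yr.
Total input to the downstream reservoir = 0.068840 + 0.02179 = 0.090630 Tg/yr; at steady state this equals its total output.
τ = M / F = 0.6768 / 0.090630 = 7.468 yr.

7.47 yr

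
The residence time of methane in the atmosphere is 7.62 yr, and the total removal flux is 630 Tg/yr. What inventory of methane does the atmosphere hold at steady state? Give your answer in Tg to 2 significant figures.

τ = M/F ⇒ M = τ × F = 7.62 × 630 = 4801 Tg.

4800 Tg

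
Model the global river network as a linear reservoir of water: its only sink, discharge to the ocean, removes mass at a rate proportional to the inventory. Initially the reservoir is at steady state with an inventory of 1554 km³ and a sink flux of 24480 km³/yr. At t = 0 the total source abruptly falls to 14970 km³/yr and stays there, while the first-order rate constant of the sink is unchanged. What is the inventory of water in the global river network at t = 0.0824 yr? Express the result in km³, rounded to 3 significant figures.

Residence time τ = M₀/F₀ = 0.06348 yr. The eventual steady state is M_∞ = M₀·(F₁/F₀) = 1554 × 14970/24480 = 950.30 km³.
The anomaly ΔM(t) = M(t) − M_∞ decays as ΔM₀·e^(−t/τ) with ΔM₀ = 1554 − 950.30 = 603.7 km³.
At t = 0.0824 yr, e^(−t/τ) = e^(−1.298) = 0.2731, so ΔM = 164.9 km³ and M = 950.30 + 164.9 = 1115.2 km³.

1120 km³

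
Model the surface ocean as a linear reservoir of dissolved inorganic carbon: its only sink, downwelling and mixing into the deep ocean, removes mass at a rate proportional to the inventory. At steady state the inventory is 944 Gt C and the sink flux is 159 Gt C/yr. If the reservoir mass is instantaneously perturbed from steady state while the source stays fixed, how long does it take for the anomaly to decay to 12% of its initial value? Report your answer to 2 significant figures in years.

13 yr

For a linear reservoir the anomaly decays as exp(−t/τ) with τ = M/F = 944/159 = 5.937 yr.
exp(−t/τ) = 0.12 ⇒ t = −τ ln(0.12) = 5.937 × 2.120 = 12.59 yr.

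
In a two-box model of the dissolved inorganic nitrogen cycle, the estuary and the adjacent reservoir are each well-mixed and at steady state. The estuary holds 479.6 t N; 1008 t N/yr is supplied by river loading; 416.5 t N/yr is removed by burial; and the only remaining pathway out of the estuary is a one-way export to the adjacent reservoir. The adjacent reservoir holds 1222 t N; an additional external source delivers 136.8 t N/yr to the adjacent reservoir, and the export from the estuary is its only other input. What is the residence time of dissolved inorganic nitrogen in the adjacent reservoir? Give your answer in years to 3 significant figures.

Balance the estuary: ΣF_in = 1008.0 t N/yr.
Export to the adjacent reservoir = ΣF_in − (416.5) = 591.50 t N/yr.
Total input to the adjacent reservoir = 591.50 + 136.8 = 728.30 t N/yr; at steady state this equals its total output.
τ = M / F = 1222 / 728.30 = 1.678 yr.

1.68 yr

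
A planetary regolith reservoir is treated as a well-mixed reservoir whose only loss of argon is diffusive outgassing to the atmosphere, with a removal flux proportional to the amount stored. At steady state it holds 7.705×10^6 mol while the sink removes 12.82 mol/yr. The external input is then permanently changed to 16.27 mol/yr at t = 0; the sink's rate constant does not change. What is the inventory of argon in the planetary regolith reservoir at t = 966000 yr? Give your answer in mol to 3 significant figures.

Residence time τ = M₀/F₀ = 601000 yr. The eventual steady state is M_∞ = M₀·(F₁/F₀) = 7.705×10^6 × 16.27/12.82 = 9.7785×10^6 mol.
The anomaly ΔM(t) = M(t) − M_∞ decays as ΔM₀·e^(−t/τ) with ΔM₀ = 7.705×10^6 − 9.7785×10^6 = −2.073×10^6 mol.
At t = 966000 yr, e^(−t/τ) = e^(−1.607) = 0.2004, so ΔM = −415600 mol and M = 9.7785×10^6 − 415600 = 9.3629×10^6 mol.

9.36×10^6 mol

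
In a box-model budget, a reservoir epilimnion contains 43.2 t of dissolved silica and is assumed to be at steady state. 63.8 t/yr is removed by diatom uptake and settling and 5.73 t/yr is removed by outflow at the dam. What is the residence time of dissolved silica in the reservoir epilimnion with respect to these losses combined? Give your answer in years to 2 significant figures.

Total removal = 63.80 + 5.730 = 69.530 t/yr.
τ = M / ΣF_out = 43.2 / 69.530 = 0.6213 yr.

0.62 yr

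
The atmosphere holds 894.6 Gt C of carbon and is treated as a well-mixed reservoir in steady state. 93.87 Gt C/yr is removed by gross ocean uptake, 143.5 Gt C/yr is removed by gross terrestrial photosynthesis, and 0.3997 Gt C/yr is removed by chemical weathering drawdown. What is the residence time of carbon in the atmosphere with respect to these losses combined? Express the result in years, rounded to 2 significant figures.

Total removal = 93.87 + 143.5 + 0.3997 = 237.77 Gt C/yr.
τ = M / ΣF_out = 894.6 / 237.77 = 3.762 yr.

3.8 yr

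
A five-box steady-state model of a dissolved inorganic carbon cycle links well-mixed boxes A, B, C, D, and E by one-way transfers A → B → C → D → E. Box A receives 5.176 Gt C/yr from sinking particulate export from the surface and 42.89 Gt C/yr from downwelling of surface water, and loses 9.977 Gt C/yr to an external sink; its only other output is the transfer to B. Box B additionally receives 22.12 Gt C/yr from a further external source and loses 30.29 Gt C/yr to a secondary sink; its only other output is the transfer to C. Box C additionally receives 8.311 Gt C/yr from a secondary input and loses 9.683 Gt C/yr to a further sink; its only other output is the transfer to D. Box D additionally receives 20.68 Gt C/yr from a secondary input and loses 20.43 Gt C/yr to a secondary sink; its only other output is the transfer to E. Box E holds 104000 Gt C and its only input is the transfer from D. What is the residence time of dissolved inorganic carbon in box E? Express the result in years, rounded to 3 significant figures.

Box A: F(A→B) = (5.176 + 42.89) − 9.977 = 38.089 Gt C/yr.
Box B: F(B→C) = (38.089 + 22.12) − 30.29 = 29.919 Gt C/yr.
Box C: F(C→D) = (29.919 + 8.311) − 9.683 = 28.547 Gt C/yr.
Box D: F(D→E) = (28.547 + 20.68) − 20.43 = 28.797 Gt C/yr.
Box E throughput = its input = 28.797 Gt C/yr; τ = 104000 / 28.797 = 3611 yr.

3610 yr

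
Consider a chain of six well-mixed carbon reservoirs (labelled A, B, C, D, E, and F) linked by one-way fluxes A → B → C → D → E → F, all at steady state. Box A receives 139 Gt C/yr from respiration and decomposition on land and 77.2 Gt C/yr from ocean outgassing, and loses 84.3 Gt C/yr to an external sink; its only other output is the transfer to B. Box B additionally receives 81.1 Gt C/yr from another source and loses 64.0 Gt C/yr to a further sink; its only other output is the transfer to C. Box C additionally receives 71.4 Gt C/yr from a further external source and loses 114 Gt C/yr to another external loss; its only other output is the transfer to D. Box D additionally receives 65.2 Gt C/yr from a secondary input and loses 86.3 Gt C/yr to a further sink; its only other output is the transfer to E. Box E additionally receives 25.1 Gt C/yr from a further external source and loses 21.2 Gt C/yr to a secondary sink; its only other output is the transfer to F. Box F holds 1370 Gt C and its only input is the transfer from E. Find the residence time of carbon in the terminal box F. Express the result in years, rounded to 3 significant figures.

Box A: F(A→B) = (139 + 77.2) − 84.3 = 131.90 Gt C/yr.
Box B: F(B→C) = (131.90 + 81.1) − 64.0 = 149.00 Gt C/yr.
Box C: F(C→D) = (149.00 + 71.4) − 114 = 106.40 Gt C/yr.
Box D: F(D→E) = (106.40 + 65.2) − 86.3 = 85.300 Gt C/yr.
Box E: F(E→F) = (85.300 + 25.1) − 21.2 = 89.200 Gt C/yr.
Box F throughput = its input = 89.200 Gt C/yr; τ = 1370 / 89.200 = 15.36 yr.

15.4 yr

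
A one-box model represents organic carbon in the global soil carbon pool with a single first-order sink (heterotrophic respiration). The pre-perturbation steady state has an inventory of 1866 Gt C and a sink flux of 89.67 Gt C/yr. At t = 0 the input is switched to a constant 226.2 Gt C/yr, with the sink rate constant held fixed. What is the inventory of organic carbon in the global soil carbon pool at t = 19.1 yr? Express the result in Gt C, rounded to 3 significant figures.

3570 Gt C

The sink rate constant is k = F₀/M₀ = 89.67/1866 = 0.04805 yr⁻¹.
Solving dM/dt = F₁ − kM with M(0) = M₀ gives M(t) = F₁/k + (M₀ − F₁/k)·e^(−kt).
F₁/k = 226.2/0.04805 = 4707.1 Gt C; kt = 0.04805 × 19.1 = 0.9178, e^(−kt) = 0.3994.
M(19.1) = 4707.1 + (1866 − 4707.1) × 0.3994 = 4707.1 − 1135 = 3572.4 Gt C.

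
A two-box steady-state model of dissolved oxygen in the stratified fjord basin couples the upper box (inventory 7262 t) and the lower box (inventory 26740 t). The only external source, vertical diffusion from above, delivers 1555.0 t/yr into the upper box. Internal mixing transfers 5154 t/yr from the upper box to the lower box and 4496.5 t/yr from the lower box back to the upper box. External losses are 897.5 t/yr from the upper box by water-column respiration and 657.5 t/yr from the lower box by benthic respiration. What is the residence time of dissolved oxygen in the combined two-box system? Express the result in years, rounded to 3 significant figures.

21.9 yr

Treat the two boxes together as one reservoir: the mixing fluxes between them are internal recycling, so τ = ΣM / Σ(external losses).
M_total = 7262 + 26740 = 34002 t.
ΣF_external_out = 897.5 + 657.5 = 1555.0 t/yr.
τ = M_total / ΣF_ext = 34002 / 1555.0 = 21.87 yr.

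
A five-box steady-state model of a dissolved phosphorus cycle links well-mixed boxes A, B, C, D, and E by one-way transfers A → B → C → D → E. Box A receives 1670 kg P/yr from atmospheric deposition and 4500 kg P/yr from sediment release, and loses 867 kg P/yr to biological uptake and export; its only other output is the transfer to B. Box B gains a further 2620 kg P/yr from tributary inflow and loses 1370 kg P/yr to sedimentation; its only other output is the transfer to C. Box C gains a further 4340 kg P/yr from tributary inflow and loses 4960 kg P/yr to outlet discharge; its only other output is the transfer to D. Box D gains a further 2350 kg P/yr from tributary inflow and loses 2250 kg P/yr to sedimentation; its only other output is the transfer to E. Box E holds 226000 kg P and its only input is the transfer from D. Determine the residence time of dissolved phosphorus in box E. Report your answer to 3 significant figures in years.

37.5 yr

Box A: F(A→B) = (1670 + 4500) − 867 = 5303.0 kg P/yr.
Box B: F(B→C) = (5303.0 + 2620) − 1370 = 6553.0 kg P/yr.
Box C: F(C→D) = (6553.0 + 4340) − 4960 = 5933.0 kg P/yr.
Box D: F(D→E) = (5933.0 + 2350) − 2250 = 6033.0 kg P/yr.
Box E throughput = its input = 6033.0 kg P/yr; τ = 226000 / 6033.0 = 37.46 yr.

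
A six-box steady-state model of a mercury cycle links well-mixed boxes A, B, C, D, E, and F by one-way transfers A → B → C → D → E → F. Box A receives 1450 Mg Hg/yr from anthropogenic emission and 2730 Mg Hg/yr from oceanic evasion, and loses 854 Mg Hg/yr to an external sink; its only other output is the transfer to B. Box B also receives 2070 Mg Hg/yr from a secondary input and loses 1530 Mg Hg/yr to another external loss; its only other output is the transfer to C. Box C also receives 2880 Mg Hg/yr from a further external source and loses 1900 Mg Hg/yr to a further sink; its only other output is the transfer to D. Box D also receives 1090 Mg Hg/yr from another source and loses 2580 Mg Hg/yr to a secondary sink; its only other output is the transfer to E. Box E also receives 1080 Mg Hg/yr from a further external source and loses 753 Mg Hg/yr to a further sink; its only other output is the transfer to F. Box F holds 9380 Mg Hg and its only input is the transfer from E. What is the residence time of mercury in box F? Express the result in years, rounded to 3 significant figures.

2.55 yr

Box A: F(A→B) = (1450 + 2730) − 854 = 3326.0 Mg Hg/yr.
Box B: F(B→C) = (3326.0 + 2070) − 1530 = 3866.0 Mg Hg/yr.
Box C: F(C→D) = (3866.0 + 2880) − 1900 = 4846.0 Mg Hg/yr.
Box D: F(D→E) = (4846.0 + 1090) − 2580 = 3356.0 Mg Hg/yr.
Box E: F(E→F) = (3356.0 + 1080) − 753 = 3683.0 Mg Hg/yr.
Box F throughput = its input = 3683.0 Mg Hg/yr; τ = 9380 / 3683.0 = 2.547 yr.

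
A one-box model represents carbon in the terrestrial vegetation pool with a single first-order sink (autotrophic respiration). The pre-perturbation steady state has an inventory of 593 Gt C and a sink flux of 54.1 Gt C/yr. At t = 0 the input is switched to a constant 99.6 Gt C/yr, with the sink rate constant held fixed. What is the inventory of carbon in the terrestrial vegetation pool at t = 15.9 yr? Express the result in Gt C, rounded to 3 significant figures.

Residence time τ = M₀/F₀ = 10.96 yr. The eventual steady state is M_∞ = M₀·(F₁/F₀) = 593 × 99.6/54.1 = 1091.7 Gt C.
The anomaly ΔM(t) = M(t) − M_∞ decays as ΔM₀·e^(−t/τ) with ΔM₀ = 593 − 1091.7 = −498.7 Gt C.
At t = 15.9 yr, e^(−t/τ) = e^(−1.451) = 0.2344, so ΔM = −116.9 Gt C and M = 1091.7 − 116.9 = 974.81 Gt C.

975 Gt C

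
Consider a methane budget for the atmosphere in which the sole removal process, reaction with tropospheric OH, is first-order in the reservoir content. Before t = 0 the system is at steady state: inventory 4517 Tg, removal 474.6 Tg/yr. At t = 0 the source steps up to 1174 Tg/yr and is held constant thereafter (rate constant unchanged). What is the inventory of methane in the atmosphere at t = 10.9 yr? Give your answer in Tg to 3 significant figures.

τ = M₀/F₀ = 4517/474.6 = 9.517 yr; rate constant k = 1/τ.
New steady state M_∞ = F₁/k = F₁·τ = 1174 × 9.517 = 11174 Tg.
M(t) = M_∞ + (M₀ − M_∞)·e^(−t/τ); t/τ = 10.9/9.517 = 1.145, so e^(−t/τ) = 0.3181.
M(t) = 11174 − 6657 × 0.3181 = 9055.8 Tg.

9060 Tg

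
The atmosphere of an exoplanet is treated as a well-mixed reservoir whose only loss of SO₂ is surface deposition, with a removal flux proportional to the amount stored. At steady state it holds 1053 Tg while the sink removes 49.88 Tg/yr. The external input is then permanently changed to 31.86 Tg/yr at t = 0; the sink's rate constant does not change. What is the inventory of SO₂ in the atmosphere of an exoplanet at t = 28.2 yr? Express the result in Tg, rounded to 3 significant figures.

773 Tg

The sink rate constant is k = F₀/M₀ = 49.88/1053 = 0.04737 yr⁻¹.
Solving dM/dt = F₁ − kM with M(0) = M₀ gives M(t) = F₁/k + (M₀ − F₁/k)·e^(−kt).
F₁/k = 31.86/0.04737 = 672.59 Tg; kt = 0.04737 × 28.2 = 1.336, e^(−kt) = 0.2629.
M(28.2) = 672.59 + (1053 − 672.59) × 0.2629 = 672.59 + 100.0 = 772.61 Tg.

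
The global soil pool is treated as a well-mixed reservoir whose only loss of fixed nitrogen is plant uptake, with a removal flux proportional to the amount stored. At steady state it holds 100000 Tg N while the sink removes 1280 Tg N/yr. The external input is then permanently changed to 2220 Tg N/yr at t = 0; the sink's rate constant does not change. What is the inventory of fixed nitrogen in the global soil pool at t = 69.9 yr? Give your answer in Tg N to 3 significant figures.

143000 Tg N

Residence time τ = M₀/F₀ = 78.12 yr. The eventual steady state is M_∞ = M₀·(F₁/F₀) = 100000 × 2220/1280 = 173440 Tg N.
The anomaly ΔM(t) = M(t) − M_∞ decays as ΔM₀·e^(−t/τ) with ΔM₀ = 100000 − 173440 = −73440 Tg N.
At t = 69.9 yr, e^(−t/τ) = e^(−0.8947) = 0.4087, so ΔM = −30020 Tg N and M = 173440 − 30020 = 143420 Tg N.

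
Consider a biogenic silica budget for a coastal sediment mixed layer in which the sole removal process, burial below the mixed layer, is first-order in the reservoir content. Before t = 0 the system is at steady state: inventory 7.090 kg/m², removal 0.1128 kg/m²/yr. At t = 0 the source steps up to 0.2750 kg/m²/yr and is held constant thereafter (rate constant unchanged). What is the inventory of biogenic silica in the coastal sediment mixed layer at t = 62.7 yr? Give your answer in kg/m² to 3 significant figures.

τ = M₀/F₀ = 7.090/0.1128 = 62.85 yr; rate constant k = 1/τ.
New steady state M_∞ = F₁/k = F₁·τ = 0.2750 × 62.85 = 17.285 kg/m².
M(t) = M_∞ + (M₀ − M_∞)·e^(−t/τ); t/τ = 62.7/62.85 = 0.9975, so e^(−t/τ) = 0.3688.
M(t) = 17.285 − 10.20 × 0.3688 = 13.525 kg/m².

13.5 kg/m²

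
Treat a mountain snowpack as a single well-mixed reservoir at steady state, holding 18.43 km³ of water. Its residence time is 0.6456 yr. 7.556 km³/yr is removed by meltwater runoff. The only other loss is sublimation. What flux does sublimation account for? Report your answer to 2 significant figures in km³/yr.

Total removal F = M/τ = 18.43 / 0.6456 = 28.55 km³/yr.
Sublimation = F − (7.556) = 28.55 − 7.556 = 20.99 km³/yr.

21 km³/yr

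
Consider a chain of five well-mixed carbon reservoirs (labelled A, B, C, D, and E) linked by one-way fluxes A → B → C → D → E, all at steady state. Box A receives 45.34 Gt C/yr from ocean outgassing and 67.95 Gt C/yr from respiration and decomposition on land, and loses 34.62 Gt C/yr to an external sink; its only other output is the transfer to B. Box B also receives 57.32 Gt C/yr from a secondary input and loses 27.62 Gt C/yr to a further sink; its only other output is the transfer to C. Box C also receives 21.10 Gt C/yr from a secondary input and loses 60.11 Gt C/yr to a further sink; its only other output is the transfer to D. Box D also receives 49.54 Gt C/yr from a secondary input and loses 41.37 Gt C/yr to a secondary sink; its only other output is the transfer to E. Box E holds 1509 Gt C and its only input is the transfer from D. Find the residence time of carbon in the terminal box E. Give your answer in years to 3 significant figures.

Box A: F(A→B) = (45.34 + 67.95) − 34.62 = 78.670 Gt C/yr.
Box B: F(B→C) = (78.670 + 57.32) − 27.62 = 108.37 Gt C/yr.
Box C: F(C→D) = (108.37 + 21.10) − 60.11 = 69.360 Gt C/yr.
Box D: F(D→E) = (69.360 + 49.54) − 41.37 = 77.530 Gt C/yr.
Box E throughput = its input = 77.530 Gt C/yr; τ = 1509 / 77.530 = 19.46 yr.

19.5 yr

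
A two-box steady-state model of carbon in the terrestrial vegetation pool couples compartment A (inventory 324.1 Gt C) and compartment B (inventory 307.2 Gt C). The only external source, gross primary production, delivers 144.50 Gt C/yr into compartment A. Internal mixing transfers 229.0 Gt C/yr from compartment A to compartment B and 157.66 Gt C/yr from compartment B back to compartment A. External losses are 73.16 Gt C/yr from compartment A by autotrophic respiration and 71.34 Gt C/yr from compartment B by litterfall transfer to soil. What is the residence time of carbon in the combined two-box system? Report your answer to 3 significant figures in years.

4.37 yr

Treat the two boxes together as one reservoir: the mixing fluxes between them are internal recycling, so τ = ΣM / Σ(external losses).
M_total = 324.1 + 307.2 = 631.30 Gt C.
ΣF_external_out = 73.16 + 71.34 = 144.50 Gt C/yr.
τ = M_total / ΣF_ext = 631.30 / 144.50 = 4.369 yr.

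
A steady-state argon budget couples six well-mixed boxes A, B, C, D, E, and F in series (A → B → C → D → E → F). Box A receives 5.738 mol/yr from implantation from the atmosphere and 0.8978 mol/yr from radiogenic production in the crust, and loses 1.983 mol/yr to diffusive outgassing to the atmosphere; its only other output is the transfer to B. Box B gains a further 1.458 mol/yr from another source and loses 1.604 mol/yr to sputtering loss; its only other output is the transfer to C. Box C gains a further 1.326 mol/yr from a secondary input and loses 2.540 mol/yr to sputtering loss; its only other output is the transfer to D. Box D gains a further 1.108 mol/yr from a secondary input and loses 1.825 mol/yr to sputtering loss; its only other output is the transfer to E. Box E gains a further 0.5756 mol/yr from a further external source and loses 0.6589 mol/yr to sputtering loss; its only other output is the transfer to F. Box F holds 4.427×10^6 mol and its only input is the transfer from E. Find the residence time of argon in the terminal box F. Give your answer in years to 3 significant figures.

Box A: F(A→B) = (5.738 + 0.8978) − 1.983 = 4.6528 mol/yr.
Box B: F(B→C) = (4.6528 + 1.458) − 1.604 = 4.5068 mol/yr.
Box C: F(C→D) = (4.5068 + 1.326) − 2.540 = 3.2928 mol/yr.
Box D: F(D→E) = (3.2928 + 1.108) − 1.825 = 2.5758 mol/yr.
Box E: F(E→F) = (2.5758 + 0.5756) − 0.6589 = 2.4925 mol/yr.
Box F throughput = its input = 2.4925 mol/yr; τ = 4.427×10^6 / 2.4925 = 1.776×10^6 yr.

1.78×10^6 yr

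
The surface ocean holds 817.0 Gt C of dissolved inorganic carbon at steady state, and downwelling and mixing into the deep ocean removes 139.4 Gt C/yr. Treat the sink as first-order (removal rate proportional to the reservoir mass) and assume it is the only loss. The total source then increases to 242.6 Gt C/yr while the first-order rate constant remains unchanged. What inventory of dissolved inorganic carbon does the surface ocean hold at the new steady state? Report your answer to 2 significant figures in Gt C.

Rate constant k = F/M = 139.4 / 817.0 = 0.1706 yr⁻¹.
At the new steady state, source = k·M_new ⇒ M_new = 242.6 / 0.1706 = 1422 Gt C.
(Equivalently M_new = M × F_new/F_old = 817.0 × 242.6/139.4.)

1400 Gt C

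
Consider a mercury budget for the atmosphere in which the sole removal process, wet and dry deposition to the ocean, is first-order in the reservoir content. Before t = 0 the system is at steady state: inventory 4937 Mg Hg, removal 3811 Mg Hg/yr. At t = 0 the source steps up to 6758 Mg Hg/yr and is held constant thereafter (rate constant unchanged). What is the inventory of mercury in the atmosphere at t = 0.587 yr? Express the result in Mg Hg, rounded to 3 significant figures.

6330 Mg Hg

τ = M₀/F₀ = 4937/3811 = 1.295 yr; rate constant k = 1/τ.
New steady state M_∞ = F₁/k = F₁·τ = 6758 × 1.295 = 8754.7 Mg Hg.
M(t) = M_∞ + (M₀ − M_∞)·e^(−t/τ); t/τ = 0.587/1.295 = 0.4531, so e^(−t/τ) = 0.6356.
M(t) = 8754.7 − 3818 × 0.6356 = 6328.0 Mg Hg.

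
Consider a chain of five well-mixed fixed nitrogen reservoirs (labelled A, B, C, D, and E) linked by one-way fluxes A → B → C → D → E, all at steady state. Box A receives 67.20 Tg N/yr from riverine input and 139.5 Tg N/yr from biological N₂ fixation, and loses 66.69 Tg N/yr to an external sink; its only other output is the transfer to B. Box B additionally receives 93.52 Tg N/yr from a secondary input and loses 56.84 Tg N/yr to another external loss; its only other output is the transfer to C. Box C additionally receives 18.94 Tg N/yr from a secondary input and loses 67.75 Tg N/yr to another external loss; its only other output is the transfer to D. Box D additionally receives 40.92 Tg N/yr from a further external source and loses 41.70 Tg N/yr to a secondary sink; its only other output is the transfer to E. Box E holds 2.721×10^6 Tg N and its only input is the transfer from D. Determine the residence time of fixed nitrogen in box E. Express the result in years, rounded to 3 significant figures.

Box A: F(A→B) = (67.20 + 139.5) − 66.69 = 140.01 Tg N/yr.
Box B: F(B→C) = (140.01 + 93.52) − 56.84 = 176.69 Tg N/yr.
Box C: F(C→D) = (176.69 + 18.94) − 67.75 = 127.88 Tg N/yr.
Box D: F(D→E) = (127.88 + 40.92) − 41.70 = 127.10 Tg N/yr.
Box E throughput = its input = 127.10 Tg N/yr; τ = 2.721×10^6 / 127.10 = 21410 yr.

21400 yr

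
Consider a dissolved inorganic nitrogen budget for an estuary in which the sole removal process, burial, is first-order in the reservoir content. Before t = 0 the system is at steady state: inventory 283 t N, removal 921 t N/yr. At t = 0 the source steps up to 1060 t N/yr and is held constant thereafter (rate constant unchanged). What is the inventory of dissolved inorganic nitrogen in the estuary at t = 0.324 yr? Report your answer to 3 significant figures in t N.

311 t N

The sink rate constant is k = F₀/M₀ = 921/283 = 3.254 yr⁻¹.
Solving dM/dt = F₁ − kM with M(0) = M₀ gives M(t) = F₁/k + (M₀ − F₁/k)·e^(−kt).
F₁/k = 1060/3.254 = 325.71 t N; kt = 3.254 × 0.324 = 1.054, e^(−kt) = 0.3484.
M(0.324) = 325.71 + (283 − 325.71) × 0.3484 = 325.71 − 14.88 = 310.83 t N.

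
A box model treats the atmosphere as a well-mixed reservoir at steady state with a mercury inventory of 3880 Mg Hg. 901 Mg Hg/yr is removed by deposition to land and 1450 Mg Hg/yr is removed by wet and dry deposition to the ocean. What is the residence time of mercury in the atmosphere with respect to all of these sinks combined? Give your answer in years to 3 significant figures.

1.65 yr

Total removal flux = 901 + 1450 = 2351.0 Mg Hg/yr.
τ = M / ΣF_out = 3880 / 2351.0 = 1.650 yr.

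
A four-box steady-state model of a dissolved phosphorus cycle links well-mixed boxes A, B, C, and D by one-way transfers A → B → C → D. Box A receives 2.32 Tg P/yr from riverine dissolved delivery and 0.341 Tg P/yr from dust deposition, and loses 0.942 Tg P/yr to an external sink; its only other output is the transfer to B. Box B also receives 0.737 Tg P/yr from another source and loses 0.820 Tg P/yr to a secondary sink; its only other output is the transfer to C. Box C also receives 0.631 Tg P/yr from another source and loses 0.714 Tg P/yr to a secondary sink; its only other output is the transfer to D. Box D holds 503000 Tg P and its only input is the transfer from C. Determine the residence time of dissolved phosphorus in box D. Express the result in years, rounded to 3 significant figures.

324000 yr

Box A: F(A→B) = (2.32 + 0.341) − 0.942 = 1.7190 Tg P/yr.
Box B: F(B→C) = (1.7190 + 0.737) − 0.820 = 1.6360 Tg P/yr.
Box C: F(C→D) = (1.6360 + 0.631) − 0.714 = 1.5530 Tg P/yr.
Box D throughput = its input = 1.5530 Tg P/yr; τ = 503000 / 1.5530 = 323900 yr.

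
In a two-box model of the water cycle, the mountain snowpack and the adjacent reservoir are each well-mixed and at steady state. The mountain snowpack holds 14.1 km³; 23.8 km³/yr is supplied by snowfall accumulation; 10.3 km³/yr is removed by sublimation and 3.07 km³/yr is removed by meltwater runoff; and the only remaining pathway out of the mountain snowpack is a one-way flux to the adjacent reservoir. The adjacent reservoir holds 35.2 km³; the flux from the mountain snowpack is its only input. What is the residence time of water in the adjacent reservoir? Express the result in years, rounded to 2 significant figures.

3.4 yr

Balance the mountain snowpack: ΣF_in = 23.800 km³/yr.
Flux to the adjacent reservoir = ΣF_in − (10.3 + 3.07) = 10.430 km³/yr.
At steady state the output of the adjacent reservoir equals its input, 10.430 km³/yr.
τ = M / F = 35.2 / 10.430 = 3.375 yr.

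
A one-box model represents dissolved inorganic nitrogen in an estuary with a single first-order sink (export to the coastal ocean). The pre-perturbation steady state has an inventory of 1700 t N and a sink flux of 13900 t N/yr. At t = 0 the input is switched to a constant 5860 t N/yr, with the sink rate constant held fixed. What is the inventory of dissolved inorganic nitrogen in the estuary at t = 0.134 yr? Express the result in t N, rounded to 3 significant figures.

The sink rate constant is k = F₀/M₀ = 13900/1700 = 8.176 yr⁻¹.
Solving dM/dt = F₁ − kM with M(0) = M₀ gives M(t) = F₁/k + (M₀ − F₁/k)·e^(−kt).
F₁/k = 5860/8.176 = 716.69 t N; kt = 8.176 × 0.134 = 1.096, e^(−kt) = 0.3343.
M(0.134) = 716.69 + (1700 − 716.69) × 0.3343 = 716.69 + 328.7 = 1045.4 t N.

1050 t N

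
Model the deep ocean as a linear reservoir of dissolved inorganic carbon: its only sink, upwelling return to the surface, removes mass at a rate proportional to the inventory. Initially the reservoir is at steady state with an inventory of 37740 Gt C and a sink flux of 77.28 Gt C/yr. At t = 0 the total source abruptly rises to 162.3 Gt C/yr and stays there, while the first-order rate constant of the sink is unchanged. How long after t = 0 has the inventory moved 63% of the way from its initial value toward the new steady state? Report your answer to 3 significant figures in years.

τ = M₀/F₀ = 37740/77.28 = 488.4 yr.
The remaining gap fraction is e^(−t/τ); 63% covered ⇒ e^(−t/τ) = 0.370.
t = −τ ln(0.370) = 488.4 × 0.9943 = 485.5 yr.

486 yr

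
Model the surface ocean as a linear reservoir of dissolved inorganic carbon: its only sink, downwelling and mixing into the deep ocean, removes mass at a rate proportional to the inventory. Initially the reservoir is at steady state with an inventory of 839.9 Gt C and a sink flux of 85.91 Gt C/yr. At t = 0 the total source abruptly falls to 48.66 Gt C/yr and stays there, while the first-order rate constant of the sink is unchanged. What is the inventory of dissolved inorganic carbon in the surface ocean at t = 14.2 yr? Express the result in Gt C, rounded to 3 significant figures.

561 Gt C

Residence time τ = M₀/F₀ = 9.777 yr. The eventual steady state is M_∞ = M₀·(F₁/F₀) = 839.9 × 48.66/85.91 = 475.72 Gt C.
The anomaly ΔM(t) = M(t) − M_∞ decays as ΔM₀·e^(−t/τ) with ΔM₀ = 839.9 − 475.72 = 364.2 Gt C.
At t = 14.2 yr, e^(−t/τ) = e^(−1.452) = 0.2340, so ΔM = 85.21 Gt C and M = 475.72 + 85.21 = 560.94 Gt C.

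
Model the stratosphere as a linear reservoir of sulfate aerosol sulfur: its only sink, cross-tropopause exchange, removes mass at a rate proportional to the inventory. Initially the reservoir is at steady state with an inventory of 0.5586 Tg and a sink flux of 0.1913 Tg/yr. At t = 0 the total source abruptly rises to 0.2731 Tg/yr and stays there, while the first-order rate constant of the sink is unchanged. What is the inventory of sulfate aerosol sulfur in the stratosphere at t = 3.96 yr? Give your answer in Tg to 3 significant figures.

Residence time τ = M₀/F₀ = 2.920 yr. The eventual steady state is M_∞ = M₀·(F₁/F₀) = 0.5586 × 0.2731/0.1913 = 0.79746 Tg.
The anomaly ΔM(t) = M(t) − M_∞ decays as ΔM₀·e^(−t/τ) with ΔM₀ = 0.5586 − 0.79746 = −0.2389 Tg.
At t = 3.96 yr, e^(−t/τ) = e^(−1.356) = 0.2576, so ΔM = −0.06154 Tg and M = 0.79746 − 0.06154 = 0.73592 Tg.

0.736 Tg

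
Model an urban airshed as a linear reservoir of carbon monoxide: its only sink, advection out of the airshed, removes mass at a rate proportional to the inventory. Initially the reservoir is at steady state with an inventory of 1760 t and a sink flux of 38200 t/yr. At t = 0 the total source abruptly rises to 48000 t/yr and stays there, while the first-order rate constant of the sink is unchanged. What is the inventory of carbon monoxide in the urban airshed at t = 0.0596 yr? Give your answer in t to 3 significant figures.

2090 t

τ = M₀/F₀ = 1760/38200 = 0.04607 yr; rate constant k = 1/τ.
New steady state M_∞ = F₁/k = F₁·τ = 48000 × 0.04607 = 2211.5 t.
M(t) = M_∞ + (M₀ − M_∞)·e^(−t/τ); t/τ = 0.0596/0.04607 = 1.294, so e^(−t/τ) = 0.2743.
M(t) = 2211.5 − 451.5 × 0.2743 = 2087.7 t.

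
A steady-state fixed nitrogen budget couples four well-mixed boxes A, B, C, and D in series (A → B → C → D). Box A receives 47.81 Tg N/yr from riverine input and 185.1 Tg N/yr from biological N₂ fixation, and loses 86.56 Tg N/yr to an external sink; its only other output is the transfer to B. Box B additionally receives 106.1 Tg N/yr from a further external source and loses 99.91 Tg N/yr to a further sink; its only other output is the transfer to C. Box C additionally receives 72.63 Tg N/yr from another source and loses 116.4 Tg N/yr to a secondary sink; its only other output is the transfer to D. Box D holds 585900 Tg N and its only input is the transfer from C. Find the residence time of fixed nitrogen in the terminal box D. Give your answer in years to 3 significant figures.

Box A: F(A→B) = (47.81 + 185.1) − 86.56 = 146.35 Tg N/yr.
Box B: F(B→C) = (146.35 + 106.1) − 99.91 = 152.54 Tg N/yr.
Box C: F(C→D) = (152.54 + 72.63) − 116.4 = 108.77 Tg N/yr.
Box D throughput = its input = 108.77 Tg N/yr; τ = 585900 / 108.77 = 5387 yr.

5390 yr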